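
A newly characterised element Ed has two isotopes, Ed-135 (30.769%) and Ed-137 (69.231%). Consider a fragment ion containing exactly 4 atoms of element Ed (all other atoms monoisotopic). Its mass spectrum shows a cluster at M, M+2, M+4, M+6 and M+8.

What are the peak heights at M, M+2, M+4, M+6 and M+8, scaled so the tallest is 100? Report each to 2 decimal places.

Expanding (0.30769 + 0.69231)^4:
P(M) = 0.30769^4 = 0.008963
P(M+2) = 4 × 0.30769^3 × 0.69231^1 = 0.080668
P(M+4) = 6 × 0.30769^2 × 0.69231^2 = 0.272257
P(M+6) = 4 × 0.30769^1 × 0.69231^3 = 0.408390
P(M+8) = 0.69231^4 = 0.229722
The M+6 peak is largest (0.408390); scaling to 100 gives 2.19 : 19.75 : 66.67 : 100.00 : 56.25.

2.19 : 19.75 : 66.67 : 100.00 : 56.25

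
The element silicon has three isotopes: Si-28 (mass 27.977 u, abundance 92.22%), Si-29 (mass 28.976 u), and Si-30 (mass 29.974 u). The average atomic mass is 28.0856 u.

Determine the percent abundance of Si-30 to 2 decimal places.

The remaining 7.78% is split between Si-29 (fraction x) and Si-30 (fraction 0.0778 − x).
Substituting: 28.976x + 29.974(0.0778 − x) = 2.2852106
(28.976 − 29.974)x = -0.0467666  ⇒  x = 0.04686, y = 0.03094
Si-29: 4.69%, Si-30: 3.09%.

3.09%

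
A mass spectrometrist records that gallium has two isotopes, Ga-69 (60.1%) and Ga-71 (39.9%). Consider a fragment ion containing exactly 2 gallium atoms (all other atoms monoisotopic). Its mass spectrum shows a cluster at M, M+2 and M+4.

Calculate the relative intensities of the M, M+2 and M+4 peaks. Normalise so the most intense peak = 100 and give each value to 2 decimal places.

75.31 : 100.00 : 33.19

Each Ga atom is independently Ga-69 (p = 0.601) or Ga-71 (q = 0.399); the cluster is the binomial expansion (p + q)^2.
P(M) = 0.601^2 = 0.361201
P(M+2) = 2 × 0.601^1 × 0.399^1 = 0.479598
P(M+4) = 0.399^2 = 0.159201
The M+2 peak is largest (0.479598); scaling to 100 gives 75.31 : 100.00 : 33.19.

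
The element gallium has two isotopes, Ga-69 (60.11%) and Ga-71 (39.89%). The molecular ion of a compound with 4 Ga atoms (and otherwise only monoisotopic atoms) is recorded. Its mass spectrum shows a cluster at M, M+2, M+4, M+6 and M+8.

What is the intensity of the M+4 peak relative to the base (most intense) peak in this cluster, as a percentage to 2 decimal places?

Binomial terms of (0.6011 + 0.3989)^4: M 0.1306, M+2 0.3465, M+4 0.3450, M+6 0.1526, M+8 0.0253 → M+2 is the base peak.
P(M+2) = C(4,1) × 0.6011^3 × 0.3989^1 = 4 × 0.21719018 × 0.3989 = 0.346549 (base)
P(M+4) = C(4,2) × 0.6011^2 × 0.3989^2 = 6 × 0.36132121 × 0.15912121 = 0.344963
Relative intensity = 0.344963 / 0.346549 × 100 = 99.54

99.54%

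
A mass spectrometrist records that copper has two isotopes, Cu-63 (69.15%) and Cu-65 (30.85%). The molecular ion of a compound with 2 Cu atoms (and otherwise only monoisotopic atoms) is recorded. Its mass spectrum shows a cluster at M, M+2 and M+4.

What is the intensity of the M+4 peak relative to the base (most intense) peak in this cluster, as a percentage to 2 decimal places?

19.90%

Term probabilities: M 0.4782, M+2 0.4267, M+4 0.0952. Base peak = M.
P(M) = C(2,0) × 0.6915^2 × 0.3085^0 = 1 × 0.47817225 × 1.0000 = 0.478172 (base)
P(M+4) = C(2,2) × 0.6915^0 × 0.3085^2 = 1 × 1.0000 × 0.09517225 = 0.095172
Relative intensity = 0.095172 / 0.478172 × 100 = 19.90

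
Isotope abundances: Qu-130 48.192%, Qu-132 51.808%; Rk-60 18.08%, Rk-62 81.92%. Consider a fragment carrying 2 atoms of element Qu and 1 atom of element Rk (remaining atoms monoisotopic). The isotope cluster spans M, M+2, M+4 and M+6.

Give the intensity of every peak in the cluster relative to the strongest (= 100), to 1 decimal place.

Element Qu pattern (n=2): 0.23224689 : 0.49934623 : 0.26840689
Element Rk pattern (n=1): 0.1808 : 0.8192
Convolve the two distributions (both contribute in 2-u steps):
  M: 0.23224689×0.1808 = 0.041990
  M+2: 0.23224689×0.8192 + 0.49934623×0.1808 = 0.280538
  M+4: 0.49934623×0.8192 + 0.26840689×0.1808 = 0.457592
  M+6: 0.26840689×0.8192 = 0.219879
Scale to base peak (0.457592) = 100: 9.2 : 61.3 : 100.0 : 48.1

9.2 : 61.3 : 100.0 : 48.1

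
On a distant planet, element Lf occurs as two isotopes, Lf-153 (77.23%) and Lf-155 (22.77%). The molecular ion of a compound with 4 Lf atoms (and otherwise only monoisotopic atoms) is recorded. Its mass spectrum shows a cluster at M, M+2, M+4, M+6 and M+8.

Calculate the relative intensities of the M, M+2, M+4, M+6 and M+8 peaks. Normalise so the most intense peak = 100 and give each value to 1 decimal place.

The 4 Lf atoms are independent, so intensities follow the terms of (0.7723 + 0.2277)^4.
P(M) = 0.7723^4 = 0.355749
P(M+2) = 4 × 0.7723^3 × 0.2277^1 = 0.419547
P(M+4) = 6 × 0.7723^2 × 0.2277^2 = 0.185545
P(M+6) = 4 × 0.7723^1 × 0.2277^3 = 0.036470
P(M+8) = 0.2277^4 = 0.002688
The M+2 peak is largest (0.419547); scaling to 100 gives 84.8 : 100.0 : 44.2 : 8.7 : 0.6.

84.8 : 100.0 : 44.2 : 8.7 : 0.6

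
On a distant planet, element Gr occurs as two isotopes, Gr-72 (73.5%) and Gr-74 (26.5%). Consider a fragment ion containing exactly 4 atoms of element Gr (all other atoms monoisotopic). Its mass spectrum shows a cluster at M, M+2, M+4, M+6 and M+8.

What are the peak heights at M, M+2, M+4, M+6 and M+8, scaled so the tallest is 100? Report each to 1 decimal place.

69.3 : 100.0 : 54.1 : 13.0 : 1.2

Each Gr atom is independently Gr-72 (p = 0.735) or Gr-74 (q = 0.265); the cluster is the binomial expansion (p + q)^4.
P(M) = 0.735^4 = 0.291843
P(M+2) = 4 × 0.735^3 × 0.265^1 = 0.420889
P(M+4) = 6 × 0.735^2 × 0.265^2 = 0.227624
P(M+6) = 4 × 0.735^1 × 0.265^3 = 0.054712
P(M+8) = 0.265^4 = 0.004932
The M+2 peak is largest (0.420889); scaling to 100 gives 69.3 : 100.0 : 54.1 : 13.0 : 1.2.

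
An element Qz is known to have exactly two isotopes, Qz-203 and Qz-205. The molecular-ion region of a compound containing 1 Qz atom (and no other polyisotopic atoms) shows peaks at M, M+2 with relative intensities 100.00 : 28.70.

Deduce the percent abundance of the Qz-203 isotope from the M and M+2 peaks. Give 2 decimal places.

77.70%

Let p = fractional abundance of Qz-203. I(M+2)/I(M) = [C(1,1)·p^0·(1−p)] / p^1 = 1·(1−p)/p = 28.70/100.00 = 0.2870
(1−p)/p = 0.2870/1 = 0.2870  ⇒  p = 1/(1 + 0.2870) = 0.7770
Qz-203: 77.70%, Qz-205: 22.30%.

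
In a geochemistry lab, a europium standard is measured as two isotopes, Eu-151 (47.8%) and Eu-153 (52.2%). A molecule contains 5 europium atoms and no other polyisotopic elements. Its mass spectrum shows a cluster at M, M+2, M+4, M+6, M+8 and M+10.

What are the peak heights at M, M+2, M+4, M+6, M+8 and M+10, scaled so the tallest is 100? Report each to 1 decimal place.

Each Eu atom is independently Eu-151 (p = 0.478) or Eu-153 (q = 0.522); the cluster is the binomial expansion (p + q)^5.
P(M) = 0.478^5 = 0.024954
P(M+2) = 5 × 0.478^4 × 0.522^1 = 0.136255
P(M+4) = 10 × 0.478^3 × 0.522^2 = 0.297594
P(M+6) = 10 × 0.478^2 × 0.522^3 = 0.324988
P(M+8) = 5 × 0.478^1 × 0.522^4 = 0.177452
P(M+10) = 0.522^5 = 0.038757
The M+6 peak is largest (0.324988); scaling to 100 gives 7.7 : 41.9 : 91.6 : 100.0 : 54.6 : 11.9.

7.7 : 41.9 : 91.6 : 100.0 : 54.6 : 11.9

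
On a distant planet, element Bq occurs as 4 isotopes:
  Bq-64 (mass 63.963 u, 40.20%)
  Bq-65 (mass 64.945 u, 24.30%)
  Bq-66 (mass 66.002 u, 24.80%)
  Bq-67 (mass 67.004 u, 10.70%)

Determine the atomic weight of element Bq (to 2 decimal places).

65.03 u

The abundance-weighted mean is 0.4020 × 63.963 + 0.2430 × 64.945 + 0.2480 × 66.002 + 0.1070 × 67.004
= 25.7131 + 15.7816 + 16.3685 + 7.1694 = 65.0326 u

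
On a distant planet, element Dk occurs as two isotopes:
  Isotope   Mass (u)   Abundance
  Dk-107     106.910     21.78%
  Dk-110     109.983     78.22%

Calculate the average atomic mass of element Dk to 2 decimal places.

Weight each isotope mass by its fractional abundance: 0.2178 × 106.910 + 0.7822 × 109.983
= 23.2850 + 86.0287 = 109.3137 u

109.31 u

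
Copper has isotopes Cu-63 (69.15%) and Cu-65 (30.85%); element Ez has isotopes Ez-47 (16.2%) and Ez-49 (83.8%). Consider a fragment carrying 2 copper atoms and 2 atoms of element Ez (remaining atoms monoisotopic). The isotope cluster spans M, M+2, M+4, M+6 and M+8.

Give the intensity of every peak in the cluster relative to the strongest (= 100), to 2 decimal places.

2.76 : 31.05 : 100.00 : 71.67 : 14.72

Copper pattern (n=2): 0.47817225 : 0.4266555 : 0.09517225
Element Ez pattern (n=2): 0.026244 : 0.271512 : 0.702244
Convolve the two distributions (both contribute in 2-u steps):
  M: 0.47817225×0.026244 = 0.012549
  M+2: 0.47817225×0.271512 + 0.4266555×0.026244 = 0.141027
  M+4: 0.47817225×0.702244 + 0.4266555×0.271512 + 0.09517225×0.026244 = 0.454133
  M+6: 0.4266555×0.702244 + 0.09517225×0.271512 = 0.325457
  M+8: 0.09517225×0.702244 = 0.066834
Scale to base peak (0.454133) = 100: 2.76 : 31.05 : 100.00 : 71.67 : 14.72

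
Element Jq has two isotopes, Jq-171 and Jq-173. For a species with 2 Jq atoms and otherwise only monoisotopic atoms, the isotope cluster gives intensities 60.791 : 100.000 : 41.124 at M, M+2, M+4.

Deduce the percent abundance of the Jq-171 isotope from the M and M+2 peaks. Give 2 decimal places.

Let p = fractional abundance of Jq-171. I(M+2)/I(M) = [C(2,1)·p^1·(1−p)] / p^2 = 2·(1−p)/p = 100.000/60.791 = 1.6450
(1−p)/p = 1.6450/2 = 0.8225  ⇒  p = 1/(1 + 0.8225) = 0.5487
Jq-171: 54.87%, Jq-173: 45.13%.

54.87%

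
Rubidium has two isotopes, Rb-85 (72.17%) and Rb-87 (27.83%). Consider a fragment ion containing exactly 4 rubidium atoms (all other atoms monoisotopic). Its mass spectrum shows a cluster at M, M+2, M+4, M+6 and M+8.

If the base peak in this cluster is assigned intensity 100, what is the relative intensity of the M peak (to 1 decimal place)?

64.8

Binomial terms of (0.7217 + 0.2783)^4: M 0.2713, M+2 0.4184, M+4 0.2420, M+6 0.0622, M+8 0.0060 → M+2 is the base peak.
P(M+2) = C(4,1) × 0.7217^3 × 0.2783^1 = 4 × 0.37589809 × 0.2783 = 0.418450 (base)
P(M) = C(4,0) × 0.7217^4 × 0.2783^0 = 1 × 0.27128565 × 1.0000 = 0.271286
Relative intensity = 0.271286 / 0.418450 × 100 = 64.8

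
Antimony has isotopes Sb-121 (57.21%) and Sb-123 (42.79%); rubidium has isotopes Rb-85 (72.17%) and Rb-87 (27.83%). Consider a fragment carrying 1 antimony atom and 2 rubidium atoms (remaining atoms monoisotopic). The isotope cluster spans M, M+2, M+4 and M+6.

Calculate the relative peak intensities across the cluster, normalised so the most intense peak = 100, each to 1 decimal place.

65.8 : 100.0 : 47.8 : 7.3

Antimony pattern (n=1): 0.5721 : 0.4279
Rubidium pattern (n=2): 0.52085089 : 0.40169822 : 0.07745089
Convolve the two distributions (both contribute in 2-u steps):
  M: 0.5721×0.52085089 = 0.297979
  M+2: 0.5721×0.40169822 + 0.4279×0.52085089 = 0.452684
  M+4: 0.5721×0.07745089 + 0.4279×0.40169822 = 0.216196
  M+6: 0.4279×0.07745089 = 0.033141
Scale to base peak (0.452684) = 100: 65.8 : 100.0 : 47.8 : 7.3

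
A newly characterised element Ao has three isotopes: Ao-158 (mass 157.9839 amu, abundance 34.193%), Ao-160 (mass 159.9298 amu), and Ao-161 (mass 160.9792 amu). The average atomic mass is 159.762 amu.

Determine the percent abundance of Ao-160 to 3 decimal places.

Let x and y be the fractions of Ao-160 and Ao-161. Then x + y = 1 − 0.34193 = 0.65807 and 159.9298x + 160.9792y = 159.762 − 0.34193×157.9839 = 105.742565073.
Substituting: 159.9298x + 160.9792(0.65807 − x) = 105.742565073
(159.9298 − 160.9792)x = -0.193017071  ⇒  x = 0.18393, y = 0.47414
Ao-160: 18.393%, Ao-161: 47.414%.

18.393%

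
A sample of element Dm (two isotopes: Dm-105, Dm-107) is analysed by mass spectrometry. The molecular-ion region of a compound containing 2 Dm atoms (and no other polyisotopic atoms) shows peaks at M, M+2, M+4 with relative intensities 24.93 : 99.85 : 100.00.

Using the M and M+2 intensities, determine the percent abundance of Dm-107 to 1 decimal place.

66.7%

Write p for the Dm-105 fraction. I(M+2)/I(M) = [C(2,1)·p^1·(1−p)] / p^2 = 2·(1−p)/p = 99.85/24.93 = 4.0052
(1−p)/p = 4.0052/2 = 2.0026  ⇒  p = 1/(1 + 2.0026) = 0.3330
Dm-105: 33.3%, Dm-107: 66.7%.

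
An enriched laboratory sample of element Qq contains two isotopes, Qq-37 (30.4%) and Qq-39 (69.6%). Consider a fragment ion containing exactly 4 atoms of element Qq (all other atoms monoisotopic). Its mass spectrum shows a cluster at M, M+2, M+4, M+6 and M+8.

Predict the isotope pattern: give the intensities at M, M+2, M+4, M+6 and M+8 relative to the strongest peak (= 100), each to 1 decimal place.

2.1 : 19.1 : 65.5 : 100.0 : 57.2

Expanding (0.304 + 0.696)^4:
P(M) = 0.304^4 = 0.008541
P(M+2) = 4 × 0.304^3 × 0.696^1 = 0.078215
P(M+4) = 6 × 0.304^2 × 0.696^2 = 0.268607
P(M+6) = 4 × 0.304^1 × 0.696^3 = 0.409979
P(M+8) = 0.696^4 = 0.234659
The M+6 peak is largest (0.409979); scaling to 100 gives 2.1 : 19.1 : 65.5 : 100.0 : 57.2.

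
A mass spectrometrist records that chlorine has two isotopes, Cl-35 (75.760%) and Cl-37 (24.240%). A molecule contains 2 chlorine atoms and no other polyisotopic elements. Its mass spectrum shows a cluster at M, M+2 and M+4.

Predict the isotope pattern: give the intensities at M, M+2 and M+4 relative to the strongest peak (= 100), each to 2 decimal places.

The 2 Cl atoms are independent, so intensities follow the terms of (0.75760 + 0.24240)^2.
P(M) = 0.75760^2 = 0.573958
P(M+2) = 2 × 0.75760^1 × 0.24240^1 = 0.367284
P(M+4) = 0.24240^2 = 0.058758
The M peak is largest (0.573958); scaling to 100 gives 100.00 : 63.99 : 10.24.

100.00 : 63.99 : 10.24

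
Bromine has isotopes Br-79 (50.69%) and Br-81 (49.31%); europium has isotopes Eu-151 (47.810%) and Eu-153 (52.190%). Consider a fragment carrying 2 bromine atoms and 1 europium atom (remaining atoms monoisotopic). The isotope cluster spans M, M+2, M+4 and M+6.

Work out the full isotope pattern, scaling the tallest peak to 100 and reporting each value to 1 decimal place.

Bromine pattern (n=2): 0.25694761 : 0.49990478 : 0.24314761
Europium pattern (n=1): 0.4781 : 0.5219
Convolve the two distributions (both contribute in 2-u steps):
  M: 0.25694761×0.4781 = 0.122847
  M+2: 0.25694761×0.5219 + 0.49990478×0.4781 = 0.373105
  M+4: 0.49990478×0.5219 + 0.24314761×0.4781 = 0.377149
  M+6: 0.24314761×0.5219 = 0.126899
Scale to base peak (0.377149) = 100: 32.6 : 98.9 : 100.0 : 33.6

32.6 : 98.9 : 100.0 : 33.6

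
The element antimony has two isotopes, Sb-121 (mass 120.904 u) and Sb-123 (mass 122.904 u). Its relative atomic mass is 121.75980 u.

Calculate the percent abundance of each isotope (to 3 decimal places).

Let x be the fractional abundance of Sb-121; then Sb-123 has abundance 1 − x.
120.904·x + 122.904·(1 − x) = 121.75980
(120.904 − 122.904)·x = 121.75980 − 122.904
x = -1.14420 / -2.000 = 0.57210 → 57.210% Sb-121, 42.790% Sb-123.

Sb-121: 57.210%, Sb-123: 42.790%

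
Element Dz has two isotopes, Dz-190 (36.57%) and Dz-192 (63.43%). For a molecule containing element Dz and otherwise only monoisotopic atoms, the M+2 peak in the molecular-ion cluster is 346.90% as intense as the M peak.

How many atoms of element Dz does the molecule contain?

The M+2/M ratio from n Dz atoms is n · q/p = n · 0.6343/0.3657.
n = 3.4690 × 0.3657/0.6343 = 2.00 ≈ 2

2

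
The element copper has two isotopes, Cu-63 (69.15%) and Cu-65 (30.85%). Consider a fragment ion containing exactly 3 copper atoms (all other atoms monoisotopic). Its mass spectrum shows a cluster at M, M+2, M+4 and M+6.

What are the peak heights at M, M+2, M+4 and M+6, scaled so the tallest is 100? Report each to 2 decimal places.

74.72 : 100.00 : 44.61 : 6.63

Expanding (0.6915 + 0.3085)^3:
P(M) = 0.6915^3 = 0.330656
P(M+2) = 3 × 0.6915^2 × 0.3085^1 = 0.442548
P(M+4) = 3 × 0.6915^1 × 0.3085^2 = 0.197435
P(M+6) = 0.3085^3 = 0.029361
The M+2 peak is largest (0.442548); scaling to 100 gives 74.72 : 100.00 : 44.61 : 6.63.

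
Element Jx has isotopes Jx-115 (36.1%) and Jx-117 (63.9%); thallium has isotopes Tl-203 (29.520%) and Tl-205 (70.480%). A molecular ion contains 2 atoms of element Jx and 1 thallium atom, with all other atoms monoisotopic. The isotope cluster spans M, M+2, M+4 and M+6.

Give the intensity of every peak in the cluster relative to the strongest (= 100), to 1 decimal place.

Element Jx pattern (n=2): 0.130321 : 0.461358 : 0.408321
Thallium pattern (n=1): 0.2952 : 0.7048
Convolve the two distributions (both contribute in 2-u steps):
  M: 0.130321×0.2952 = 0.038471
  M+2: 0.130321×0.7048 + 0.461358×0.2952 = 0.228043
  M+4: 0.461358×0.7048 + 0.408321×0.2952 = 0.445701
  M+6: 0.408321×0.7048 = 0.287785
Scale to base peak (0.445701) = 100: 8.6 : 51.2 : 100.0 : 64.6

8.6 : 51.2 : 100.0 : 64.6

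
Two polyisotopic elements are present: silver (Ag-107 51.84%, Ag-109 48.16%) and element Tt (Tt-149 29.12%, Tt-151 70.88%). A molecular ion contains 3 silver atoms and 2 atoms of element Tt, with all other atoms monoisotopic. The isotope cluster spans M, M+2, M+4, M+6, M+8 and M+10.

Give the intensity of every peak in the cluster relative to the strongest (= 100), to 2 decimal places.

3.34 : 25.59 : 73.81 : 100.00 : 64.32 : 15.88

Silver pattern (n=3): 0.13931407 : 0.38827347 : 0.36071085 : 0.11170161
Element Tt pattern (n=2): 0.08479744 : 0.41280512 : 0.50239744
Convolve the two distributions (both contribute in 2-u steps):
  M: 0.13931407×0.08479744 = 0.011813
  M+2: 0.13931407×0.41280512 + 0.38827347×0.08479744 = 0.090434
  M+4: 0.13931407×0.50239744 + 0.38827347×0.41280512 + 0.36071085×0.08479744 = 0.260860
  M+6: 0.38827347×0.50239744 + 0.36071085×0.41280512 + 0.11170161×0.08479744 = 0.353443
  M+8: 0.36071085×0.50239744 + 0.11170161×0.41280512 = 0.227331
  M+10: 0.11170161×0.50239744 = 0.056119
Scale to base peak (0.353443) = 100: 3.34 : 25.59 : 73.81 : 100.00 : 64.32 : 15.88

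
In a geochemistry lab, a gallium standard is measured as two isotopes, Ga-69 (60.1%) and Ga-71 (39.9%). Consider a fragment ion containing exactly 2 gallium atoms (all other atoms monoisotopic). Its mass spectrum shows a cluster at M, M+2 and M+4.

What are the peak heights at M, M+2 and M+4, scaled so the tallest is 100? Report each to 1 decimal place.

Expanding (0.601 + 0.399)^2:
P(M) = 0.601^2 = 0.361201
P(M+2) = 2 × 0.601^1 × 0.399^1 = 0.479598
P(M+4) = 0.399^2 = 0.159201
The M+2 peak is largest (0.479598); scaling to 100 gives 75.3 : 100.0 : 33.2.

75.3 : 100.0 : 33.2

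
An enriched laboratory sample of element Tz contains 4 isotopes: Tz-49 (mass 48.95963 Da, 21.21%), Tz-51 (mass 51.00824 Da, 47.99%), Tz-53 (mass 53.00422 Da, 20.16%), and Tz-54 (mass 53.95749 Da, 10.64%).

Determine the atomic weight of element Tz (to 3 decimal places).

Ar = Σ fᵢ·mᵢ = 0.2121 × 48.95963 + 0.4799 × 51.00824 + 0.2016 × 53.00422 + 0.1064 × 53.95749
= 10.384338 + 24.478854 + 10.685651 + 5.741077 = 51.289920 Da

51.290 Da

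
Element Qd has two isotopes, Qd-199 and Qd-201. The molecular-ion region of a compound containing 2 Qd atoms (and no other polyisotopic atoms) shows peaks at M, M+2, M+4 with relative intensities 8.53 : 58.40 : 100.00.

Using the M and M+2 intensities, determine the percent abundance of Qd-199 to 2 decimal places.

If p is the fraction of Qd that is Qd-199, then I(M+2)/I(M) = [C(2,1)·p^1·(1−p)] / p^2 = 2·(1−p)/p = 58.40/8.53 = 6.8464
(1−p)/p = 6.8464/2 = 3.4232  ⇒  p = 1/(1 + 3.4232) = 0.2261
Qd-199: 22.61%, Qd-201: 77.39%.

22.61%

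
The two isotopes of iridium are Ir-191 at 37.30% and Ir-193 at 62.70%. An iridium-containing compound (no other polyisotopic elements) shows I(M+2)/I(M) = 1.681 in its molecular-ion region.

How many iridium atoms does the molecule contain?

For n independent Ir atoms, I(M+2)/I(M) = n · (abundance Ir-193) / (abundance Ir-191) = n · 0.6270/0.3730.
n = 1.681 × 0.3730/0.6270 = 1.00 ≈ 1

1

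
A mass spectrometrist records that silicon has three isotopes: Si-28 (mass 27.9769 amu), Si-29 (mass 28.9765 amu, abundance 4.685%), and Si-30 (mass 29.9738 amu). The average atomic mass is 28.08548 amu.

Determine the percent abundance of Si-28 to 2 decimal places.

92.22%

The remaining 95.315% is split between Si-28 (fraction x) and Si-30 (fraction 0.95315 − x).
Substituting: 27.9769x + 29.9738(0.95315 − x) = 26.727930975
(27.9769 − 29.9738)x = -1.841596495  ⇒  x = 0.92223, y = 0.03092
Si-28: 92.22%, Si-30: 3.09%.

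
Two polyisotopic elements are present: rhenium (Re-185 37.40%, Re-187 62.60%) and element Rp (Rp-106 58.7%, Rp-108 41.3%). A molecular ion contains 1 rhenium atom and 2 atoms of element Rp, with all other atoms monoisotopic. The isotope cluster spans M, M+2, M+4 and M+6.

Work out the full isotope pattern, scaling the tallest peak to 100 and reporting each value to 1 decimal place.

Rhenium pattern (n=1): 0.3740 : 0.6260
Element Rp pattern (n=2): 0.344569 : 0.484862 : 0.170569
Convolve the two distributions (both contribute in 2-u steps):
  M: 0.3740×0.344569 = 0.128869
  M+2: 0.3740×0.484862 + 0.6260×0.344569 = 0.397039
  M+4: 0.3740×0.170569 + 0.6260×0.484862 = 0.367316
  M+6: 0.6260×0.170569 = 0.106776
Scale to base peak (0.397039) = 100: 32.5 : 100.0 : 92.5 : 26.9

32.5 : 100.0 : 92.5 : 26.9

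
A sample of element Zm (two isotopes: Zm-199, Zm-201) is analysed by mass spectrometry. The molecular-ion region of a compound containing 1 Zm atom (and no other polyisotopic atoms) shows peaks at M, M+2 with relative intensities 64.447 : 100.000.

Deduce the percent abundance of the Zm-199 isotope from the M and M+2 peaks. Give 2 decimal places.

39.19%

Let p = fractional abundance of Zm-199. I(M+2)/I(M) = [C(1,1)·p^0·(1−p)] / p^1 = 1·(1−p)/p = 100.000/64.447 = 1.5517
(1−p)/p = 1.5517/1 = 1.5517  ⇒  p = 1/(1 + 1.5517) = 0.3919
Zm-199: 39.19%, Zm-201: 60.81%.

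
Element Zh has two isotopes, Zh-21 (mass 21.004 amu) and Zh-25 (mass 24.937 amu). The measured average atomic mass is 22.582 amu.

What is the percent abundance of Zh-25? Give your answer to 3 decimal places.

With x = fraction of Zh-21 (so Zh-25 is 1 − x):
21.004·x + 24.937·(1 − x) = 22.582
(21.004 − 24.937)·x = 22.582 − 24.937
x = -2.355 / -3.933 = 0.59878 → 59.878% Zh-21, 40.122% Zh-25.

40.122%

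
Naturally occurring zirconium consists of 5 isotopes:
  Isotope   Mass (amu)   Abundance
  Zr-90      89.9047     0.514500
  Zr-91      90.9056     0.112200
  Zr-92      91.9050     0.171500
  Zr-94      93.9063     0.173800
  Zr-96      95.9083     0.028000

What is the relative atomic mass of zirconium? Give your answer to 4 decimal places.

91.2236 amu

Average mass = Σ (abundance × isotope mass) = 0.514500 × 89.9047 + 0.112200 × 90.9056 + 0.171500 × 91.9050 + 0.173800 × 93.9063 + 0.028000 × 95.9083
= 46.25597 + 10.19961 + 15.76171 + 16.32091 + 2.68543 = 91.22363 amu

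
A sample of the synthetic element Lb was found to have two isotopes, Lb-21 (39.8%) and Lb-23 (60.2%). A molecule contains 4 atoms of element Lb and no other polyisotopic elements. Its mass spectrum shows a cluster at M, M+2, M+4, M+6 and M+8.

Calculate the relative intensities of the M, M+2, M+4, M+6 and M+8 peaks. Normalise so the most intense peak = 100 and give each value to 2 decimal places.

7.22 : 43.71 : 99.17 : 100.00 : 37.81

The 4 Lb atoms are independent, so intensities follow the terms of (0.398 + 0.602)^4.
P(M) = 0.398^4 = 0.025092
P(M+2) = 4 × 0.398^3 × 0.602^1 = 0.151812
P(M+4) = 6 × 0.398^2 × 0.602^2 = 0.344437
P(M+6) = 4 × 0.398^1 × 0.602^3 = 0.347322
P(M+8) = 0.602^4 = 0.131337
The M+6 peak is largest (0.347322); scaling to 100 gives 7.22 : 43.71 : 99.17 : 100.00 : 37.81.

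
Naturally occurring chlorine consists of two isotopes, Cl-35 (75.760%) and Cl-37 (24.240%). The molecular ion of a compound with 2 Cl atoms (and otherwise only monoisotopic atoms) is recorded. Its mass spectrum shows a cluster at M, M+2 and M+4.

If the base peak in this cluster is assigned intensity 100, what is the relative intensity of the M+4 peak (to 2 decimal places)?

Term probabilities: M 0.5740, M+2 0.3673, M+4 0.0588. Base peak = M.
P(M) = C(2,0) × 0.75760^2 × 0.24240^0 = 1 × 0.57395776 × 1.0000 = 0.573958 (base)
P(M+4) = C(2,2) × 0.75760^0 × 0.24240^2 = 1 × 1.0000 × 0.05875776 = 0.058758
Relative intensity = 0.058758 / 0.573958 × 100 = 10.24

10.24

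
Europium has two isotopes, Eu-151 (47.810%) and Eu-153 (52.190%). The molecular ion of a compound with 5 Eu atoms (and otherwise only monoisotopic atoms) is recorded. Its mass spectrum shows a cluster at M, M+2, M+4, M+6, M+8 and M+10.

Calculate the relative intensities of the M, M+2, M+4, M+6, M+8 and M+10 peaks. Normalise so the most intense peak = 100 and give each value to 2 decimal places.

Expanding (0.47810 + 0.52190)^5:
P(M) = 0.47810^5 = 0.024980
P(M+2) = 5 × 0.47810^4 × 0.52190^1 = 0.136343
P(M+4) = 10 × 0.47810^3 × 0.52190^2 = 0.297667
P(M+6) = 10 × 0.47810^2 × 0.52190^3 = 0.324937
P(M+8) = 5 × 0.47810^1 × 0.52190^4 = 0.177353
P(M+10) = 0.52190^5 = 0.038720
The M+6 peak is largest (0.324937); scaling to 100 gives 7.69 : 41.96 : 91.61 : 100.00 : 54.58 : 11.92.

7.69 : 41.96 : 91.61 : 100.00 : 54.58 : 11.92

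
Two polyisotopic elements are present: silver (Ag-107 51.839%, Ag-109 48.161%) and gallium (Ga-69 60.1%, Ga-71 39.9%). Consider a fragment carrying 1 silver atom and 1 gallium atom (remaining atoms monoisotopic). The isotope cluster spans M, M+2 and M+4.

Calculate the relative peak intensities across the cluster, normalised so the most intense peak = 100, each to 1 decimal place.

Silver pattern (n=1): 0.51839 : 0.48161
Gallium pattern (n=1): 0.6010 : 0.3990
Convolve the two distributions (both contribute in 2-u steps):
  M: 0.51839×0.6010 = 0.311552
  M+2: 0.51839×0.3990 + 0.48161×0.6010 = 0.496285
  M+4: 0.48161×0.3990 = 0.192162
Scale to base peak (0.496285) = 100: 62.8 : 100.0 : 38.7

62.8 : 100.0 : 38.7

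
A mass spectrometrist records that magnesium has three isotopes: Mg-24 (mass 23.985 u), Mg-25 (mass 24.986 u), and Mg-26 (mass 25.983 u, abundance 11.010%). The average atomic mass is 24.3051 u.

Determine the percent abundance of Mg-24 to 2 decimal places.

Let x and y be the fractions of Mg-24 and Mg-25. Then x + y = 1 − 0.11010 = 0.88990 and 23.985x + 24.986y = 24.3051 − 0.11010×25.983 = 21.4443717.
Substituting: 23.985x + 24.986(0.88990 − x) = 21.4443717
(23.985 − 24.986)x = -0.7906697  ⇒  x = 0.78988, y = 0.10002
Mg-24: 78.99%, Mg-25: 10.00%.

78.99%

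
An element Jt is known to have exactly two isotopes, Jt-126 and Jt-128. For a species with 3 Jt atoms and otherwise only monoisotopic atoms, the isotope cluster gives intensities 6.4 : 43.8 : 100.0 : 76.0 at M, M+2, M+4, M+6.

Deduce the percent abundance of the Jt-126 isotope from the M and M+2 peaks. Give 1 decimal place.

Let p = fractional abundance of Jt-126. I(M+2)/I(M) = [C(3,1)·p^2·(1−p)] / p^3 = 3·(1−p)/p = 43.8/6.4 = 6.8437
(1−p)/p = 6.8437/3 = 2.2812  ⇒  p = 1/(1 + 2.2812) = 0.3048
Jt-126: 30.5%, Jt-128: 69.5%.

30.5%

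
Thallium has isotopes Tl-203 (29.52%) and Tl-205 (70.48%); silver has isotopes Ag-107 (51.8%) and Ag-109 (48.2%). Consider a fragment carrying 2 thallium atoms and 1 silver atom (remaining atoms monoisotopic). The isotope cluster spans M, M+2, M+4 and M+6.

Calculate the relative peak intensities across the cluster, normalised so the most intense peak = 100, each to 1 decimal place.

Thallium pattern (n=2): 0.08714304 : 0.41611392 : 0.49674304
Silver pattern (n=1): 0.5180 : 0.4820
Convolve the two distributions (both contribute in 2-u steps):
  M: 0.08714304×0.5180 = 0.045140
  M+2: 0.08714304×0.4820 + 0.41611392×0.5180 = 0.257550
  M+4: 0.41611392×0.4820 + 0.49674304×0.5180 = 0.457880
  M+6: 0.49674304×0.4820 = 0.239430
Scale to base peak (0.457880) = 100: 9.9 : 56.2 : 100.0 : 52.3

9.9 : 56.2 : 100.0 : 52.3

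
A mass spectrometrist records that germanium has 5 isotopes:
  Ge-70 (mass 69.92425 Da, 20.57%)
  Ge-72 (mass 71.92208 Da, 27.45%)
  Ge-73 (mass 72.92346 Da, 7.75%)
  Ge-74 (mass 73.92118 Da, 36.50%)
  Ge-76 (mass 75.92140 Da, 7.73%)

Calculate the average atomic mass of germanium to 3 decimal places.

Weight each isotope mass by its fractional abundance: 0.2057 × 69.92425 + 0.2745 × 71.92208 + 0.0775 × 72.92346 + 0.3650 × 73.92118 + 0.0773 × 75.92140
= 14.383418 + 19.742611 + 5.651568 + 26.981231 + 5.868724 = 72.627552 Da

72.628 Da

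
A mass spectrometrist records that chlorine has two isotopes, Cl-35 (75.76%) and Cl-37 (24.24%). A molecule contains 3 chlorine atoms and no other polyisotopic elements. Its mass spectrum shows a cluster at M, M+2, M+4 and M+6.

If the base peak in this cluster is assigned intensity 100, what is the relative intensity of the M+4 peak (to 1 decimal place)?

30.7

Term probabilities: M 0.4348, M+2 0.4174, M+4 0.1335, M+6 0.0142. Base peak = M.
P(M) = C(3,0) × 0.7576^3 × 0.2424^0 = 1 × 0.4348304 × 1.0000 = 0.434830 (base)
P(M+4) = C(3,2) × 0.7576^1 × 0.2424^2 = 3 × 0.7576 × 0.05875776 = 0.133545
Relative intensity = 0.133545 / 0.434830 × 100 = 30.7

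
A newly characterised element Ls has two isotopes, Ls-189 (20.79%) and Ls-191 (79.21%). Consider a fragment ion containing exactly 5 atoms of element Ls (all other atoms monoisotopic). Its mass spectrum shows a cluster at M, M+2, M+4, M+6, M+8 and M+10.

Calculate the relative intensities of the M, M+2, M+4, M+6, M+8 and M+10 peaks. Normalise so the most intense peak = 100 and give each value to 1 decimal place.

Expanding (0.2079 + 0.7921)^5:
P(M) = 0.2079^5 = 0.000388
P(M+2) = 5 × 0.2079^4 × 0.7921^1 = 0.007399
P(M+4) = 10 × 0.2079^3 × 0.7921^2 = 0.056380
P(M+6) = 10 × 0.2079^2 × 0.7921^3 = 0.214807
P(M+8) = 5 × 0.2079^1 × 0.7921^4 = 0.409208
P(M+10) = 0.7921^5 = 0.311817
The M+8 peak is largest (0.409208); scaling to 100 gives 0.1 : 1.8 : 13.8 : 52.5 : 100.0 : 76.2.

0.1 : 1.8 : 13.8 : 52.5 : 100.0 : 76.2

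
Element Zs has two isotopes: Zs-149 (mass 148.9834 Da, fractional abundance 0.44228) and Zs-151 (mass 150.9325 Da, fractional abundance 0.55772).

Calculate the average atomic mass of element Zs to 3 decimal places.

150.070 Da

The abundance-weighted mean is 0.44228 × 148.9834 + 0.55772 × 150.9325
= 65.89238 + 84.17807 = 150.07045 Da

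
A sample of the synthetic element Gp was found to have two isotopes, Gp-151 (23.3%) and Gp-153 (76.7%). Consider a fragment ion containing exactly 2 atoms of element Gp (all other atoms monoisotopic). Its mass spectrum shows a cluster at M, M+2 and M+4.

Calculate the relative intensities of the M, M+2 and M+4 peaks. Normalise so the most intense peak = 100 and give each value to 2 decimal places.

Expanding (0.233 + 0.767)^2:
P(M) = 0.233^2 = 0.054289
P(M+2) = 2 × 0.233^1 × 0.767^1 = 0.357422
P(M+4) = 0.767^2 = 0.588289
The M+4 peak is largest (0.588289); scaling to 100 gives 9.23 : 60.76 : 100.00.

9.23 : 60.76 : 100.00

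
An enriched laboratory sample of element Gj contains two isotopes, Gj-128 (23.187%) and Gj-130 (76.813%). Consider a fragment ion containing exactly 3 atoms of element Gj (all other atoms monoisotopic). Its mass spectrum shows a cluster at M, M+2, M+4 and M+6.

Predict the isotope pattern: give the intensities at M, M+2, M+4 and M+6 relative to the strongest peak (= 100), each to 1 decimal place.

Expanding (0.23187 + 0.76813)^3:
P(M) = 0.23187^3 = 0.012466
P(M+2) = 3 × 0.23187^2 × 0.76813^1 = 0.123893
P(M+4) = 3 × 0.23187^1 × 0.76813^2 = 0.410426
P(M+6) = 0.76813^3 = 0.453215
The M+6 peak is largest (0.453215); scaling to 100 gives 2.8 : 27.3 : 90.6 : 100.0.

2.8 : 27.3 : 90.6 : 100.0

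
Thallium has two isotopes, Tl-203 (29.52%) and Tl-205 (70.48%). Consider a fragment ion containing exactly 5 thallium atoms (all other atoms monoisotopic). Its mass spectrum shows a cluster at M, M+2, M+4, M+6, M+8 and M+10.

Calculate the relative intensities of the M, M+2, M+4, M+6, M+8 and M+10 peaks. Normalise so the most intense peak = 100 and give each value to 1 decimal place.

Each Tl atom is independently Tl-203 (p = 0.2952) or Tl-205 (q = 0.7048); the cluster is the binomial expansion (p + q)^5.
P(M) = 0.2952^5 = 0.002242
P(M+2) = 5 × 0.2952^4 × 0.7048^1 = 0.026761
P(M+4) = 10 × 0.2952^3 × 0.7048^2 = 0.127785
P(M+6) = 10 × 0.2952^2 × 0.7048^3 = 0.305092
P(M+8) = 5 × 0.2952^1 × 0.7048^4 = 0.364208
P(M+10) = 0.7048^5 = 0.173912
The M+8 peak is largest (0.364208); scaling to 100 gives 0.6 : 7.3 : 35.1 : 83.8 : 100.0 : 47.8.

0.6 : 7.3 : 35.1 : 83.8 : 100.0 : 47.8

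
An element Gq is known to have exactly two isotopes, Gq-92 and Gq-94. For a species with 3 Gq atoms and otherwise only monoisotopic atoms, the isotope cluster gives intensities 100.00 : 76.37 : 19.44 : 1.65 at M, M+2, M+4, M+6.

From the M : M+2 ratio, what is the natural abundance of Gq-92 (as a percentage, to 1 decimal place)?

Let p = fractional abundance of Gq-92. I(M+2)/I(M) = [C(3,1)·p^2·(1−p)] / p^3 = 3·(1−p)/p = 76.37/100.00 = 0.7637
(1−p)/p = 0.7637/3 = 0.2546  ⇒  p = 1/(1 + 0.2546) = 0.7971
Gq-92: 79.7%, Gq-94: 20.3%.

79.7%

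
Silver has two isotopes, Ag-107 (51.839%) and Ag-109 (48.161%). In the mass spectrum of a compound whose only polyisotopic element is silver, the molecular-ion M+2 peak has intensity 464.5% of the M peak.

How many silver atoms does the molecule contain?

With n Ag atoms, P(M+2)/P(M) = C(n,1)·p^(n−1)q / p^n = n·q/p = n · 0.48161/0.51839.
n = 4.645 × 0.51839/0.48161 = 5.00 ≈ 5

5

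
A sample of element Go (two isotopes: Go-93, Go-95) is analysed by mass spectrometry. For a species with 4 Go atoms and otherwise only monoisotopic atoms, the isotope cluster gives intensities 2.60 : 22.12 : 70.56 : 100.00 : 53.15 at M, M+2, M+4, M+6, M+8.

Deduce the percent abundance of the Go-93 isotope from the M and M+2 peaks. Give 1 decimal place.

Let p = fractional abundance of Go-93. I(M+2)/I(M) = [C(4,1)·p^3·(1−p)] / p^4 = 4·(1−p)/p = 22.12/2.60 = 8.5077
(1−p)/p = 8.5077/4 = 2.1269  ⇒  p = 1/(1 + 2.1269) = 0.3198
Go-93: 32.0%, Go-95: 68.0%.

32.0%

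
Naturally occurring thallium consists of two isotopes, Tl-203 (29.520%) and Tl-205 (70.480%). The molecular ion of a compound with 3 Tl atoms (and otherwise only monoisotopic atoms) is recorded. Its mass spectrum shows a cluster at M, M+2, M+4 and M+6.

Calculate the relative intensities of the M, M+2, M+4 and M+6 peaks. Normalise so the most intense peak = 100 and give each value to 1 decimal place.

The 3 Tl atoms are independent, so intensities follow the terms of (0.29520 + 0.70480)^3.
P(M) = 0.29520^3 = 0.025725
P(M+2) = 3 × 0.29520^2 × 0.70480^1 = 0.184255
P(M+4) = 3 × 0.29520^1 × 0.70480^2 = 0.439916
P(M+6) = 0.70480^3 = 0.350104
The M+4 peak is largest (0.439916); scaling to 100 gives 5.8 : 41.9 : 100.0 : 79.6.

5.8 : 41.9 : 100.0 : 79.6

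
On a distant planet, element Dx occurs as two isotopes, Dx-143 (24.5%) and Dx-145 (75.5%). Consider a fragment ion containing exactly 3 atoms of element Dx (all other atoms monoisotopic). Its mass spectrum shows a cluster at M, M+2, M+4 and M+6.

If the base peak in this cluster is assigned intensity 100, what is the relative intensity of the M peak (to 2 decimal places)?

Binomial terms of (0.245 + 0.755)^3: M 0.0147, M+2 0.1360, M+4 0.4190, M+6 0.4304 → M+6 is the base peak.
P(M+6) = C(3,3) × 0.245^0 × 0.755^3 = 1 × 1.0000 × 0.43036887 = 0.430369 (base)
P(M) = C(3,0) × 0.245^3 × 0.755^0 = 1 × 0.01470612 × 1.0000 = 0.014706
Relative intensity = 0.014706 / 0.430369 × 100 = 3.42

3.42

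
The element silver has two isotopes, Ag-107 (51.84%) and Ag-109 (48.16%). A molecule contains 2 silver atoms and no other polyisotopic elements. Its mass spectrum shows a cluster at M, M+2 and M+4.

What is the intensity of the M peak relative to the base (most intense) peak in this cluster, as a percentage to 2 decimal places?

53.82%

Term probabilities: M 0.2687, M+2 0.4993, M+4 0.2319. Base peak = M+2.
P(M+2) = C(2,1) × 0.5184^1 × 0.4816^1 = 2 × 0.5184 × 0.4816 = 0.499323 (base)
P(M) = C(2,0) × 0.5184^2 × 0.4816^0 = 1 × 0.26873856 × 1.0000 = 0.268739
Relative intensity = 0.268739 / 0.499323 × 100 = 53.82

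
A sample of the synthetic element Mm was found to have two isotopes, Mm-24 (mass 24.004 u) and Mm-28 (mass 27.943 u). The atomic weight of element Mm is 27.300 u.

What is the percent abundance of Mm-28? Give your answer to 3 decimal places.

83.676%

Writing the weighted mean with unknown fraction x of Mm-24:
24.004·x + 27.943·(1 − x) = 27.300
(24.004 − 27.943)·x = 27.300 − 27.943
x = -0.643 / -3.939 = 0.16324 → 16.324% Mm-24, 83.676% Mm-28.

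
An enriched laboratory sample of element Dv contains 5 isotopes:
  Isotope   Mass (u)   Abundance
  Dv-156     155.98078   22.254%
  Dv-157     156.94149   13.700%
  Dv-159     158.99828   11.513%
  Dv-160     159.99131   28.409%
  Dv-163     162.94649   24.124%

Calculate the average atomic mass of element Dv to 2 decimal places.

159.28 u

Weight each isotope mass by its fractional abundance: 0.22254 × 155.98078 + 0.13700 × 156.94149 + 0.11513 × 158.99828 + 0.28409 × 159.99131 + 0.24124 × 162.94649
= 34.711963 + 21.500984 + 18.305472 + 45.451931 + 39.309211 = 159.279561 u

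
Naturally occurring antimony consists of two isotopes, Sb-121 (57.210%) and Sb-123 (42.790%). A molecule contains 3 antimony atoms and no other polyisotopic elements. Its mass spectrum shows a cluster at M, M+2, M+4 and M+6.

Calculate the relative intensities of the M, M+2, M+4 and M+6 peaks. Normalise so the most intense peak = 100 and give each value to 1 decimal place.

The 3 Sb atoms are independent, so intensities follow the terms of (0.57210 + 0.42790)^3.
P(M) = 0.57210^3 = 0.187247
P(M+2) = 3 × 0.57210^2 × 0.42790^1 = 0.420153
P(M+4) = 3 × 0.57210^1 × 0.42790^2 = 0.314252
P(M+6) = 0.42790^3 = 0.078348
The M+2 peak is largest (0.420153); scaling to 100 gives 44.6 : 100.0 : 74.8 : 18.6.

44.6 : 100.0 : 74.8 : 18.6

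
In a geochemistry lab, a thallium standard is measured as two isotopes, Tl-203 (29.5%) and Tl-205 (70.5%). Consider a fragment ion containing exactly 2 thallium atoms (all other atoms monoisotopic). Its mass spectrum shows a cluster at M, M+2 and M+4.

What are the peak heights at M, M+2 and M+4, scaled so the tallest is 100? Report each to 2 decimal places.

17.51 : 83.69 : 100.00

Expanding (0.295 + 0.705)^2:
P(M) = 0.295^2 = 0.087025
P(M+2) = 2 × 0.295^1 × 0.705^1 = 0.415950
P(M+4) = 0.705^2 = 0.497025
The M+4 peak is largest (0.497025); scaling to 100 gives 17.51 : 83.69 : 100.00.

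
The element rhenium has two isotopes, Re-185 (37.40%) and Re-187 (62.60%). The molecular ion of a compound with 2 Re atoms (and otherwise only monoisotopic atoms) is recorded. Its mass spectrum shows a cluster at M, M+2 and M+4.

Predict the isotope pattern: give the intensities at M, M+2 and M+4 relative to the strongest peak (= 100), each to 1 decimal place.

29.9 : 100.0 : 83.7

Expanding (0.3740 + 0.6260)^2:
P(M) = 0.3740^2 = 0.139876
P(M+2) = 2 × 0.3740^1 × 0.6260^1 = 0.468248
P(M+4) = 0.6260^2 = 0.391876
The M+2 peak is largest (0.468248); scaling to 100 gives 29.9 : 100.0 : 83.7.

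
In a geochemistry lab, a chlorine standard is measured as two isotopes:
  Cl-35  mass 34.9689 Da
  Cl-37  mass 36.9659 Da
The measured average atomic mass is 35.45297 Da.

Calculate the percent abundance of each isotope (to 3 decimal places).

With x = fraction of Cl-35 (so Cl-37 is 1 − x):
34.9689·x + 36.9659·(1 − x) = 35.45297
(34.9689 − 36.9659)·x = 35.45297 − 36.9659
x = -1.51293 / -1.9970 = 0.75760 → 75.760% Cl-35, 24.240% Cl-37.

Cl-35: 75.760%, Cl-37: 24.240%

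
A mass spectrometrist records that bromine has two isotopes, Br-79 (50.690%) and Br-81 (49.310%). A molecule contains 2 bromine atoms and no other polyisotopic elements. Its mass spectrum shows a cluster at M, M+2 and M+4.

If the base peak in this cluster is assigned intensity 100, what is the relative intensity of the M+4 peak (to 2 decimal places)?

48.64

(0.50690 + 0.49310)^2 gives M 0.2569, M+2 0.4999, M+4 0.2431; the largest is M+2.
P(M+2) = C(2,1) × 0.50690^1 × 0.49310^1 = 2 × 0.5069 × 0.4931 = 0.499905 (base)
P(M+4) = C(2,2) × 0.50690^0 × 0.49310^2 = 1 × 1.0000 × 0.24314761 = 0.243148
Relative intensity = 0.243148 / 0.499905 × 100 = 48.64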